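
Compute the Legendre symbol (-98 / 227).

(-98 / 227)
  = (129 / 227)    [-98 ≡ 129 mod 227]
  = (227 / 129)    [QR: 129 ≡ 1 mod 4, sign kept]
  = (98 / 129)    [227 ≡ 98 mod 129]
  = (49 / 129)    [129 ≡ 1 mod 8 ⇒ (2 / 129) = +1]
  = (129 / 49)    [QR: 49 ≡ 1 mod 4, sign kept]
  = (31 / 49)    [129 ≡ 31 mod 49]
  = (49 / 31)    [QR: 49 ≡ 1 mod 4, sign kept]
  = (18 / 31)    [49 ≡ 18 mod 31]
  = (9 / 31)    [31 ≡ 7 mod 8 ⇒ (2 / 31) = +1]
  = (31 / 9)    [QR: 9 ≡ 1 mod 4, sign kept]
  = (4 / 9)    [31 ≡ 4 mod 9]
  = (1 / 9)    [9 ≡ 1 mod 8 ⇒ (2 / 9)^2 = +1]
  = 1    [(1 / 9) = 1]

1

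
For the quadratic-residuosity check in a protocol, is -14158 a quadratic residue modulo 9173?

yes

(-14158|9173)
  = (14158|9173)    [9173 ≡ 1 mod 4 ⇒ (-1|9173) = +1]
  = (4985|9173)    [14158 ≡ 4985 mod 9173]
  = (9173|4985)    [QR: 4985 ≡ 1 mod 4, sign kept]
  = (4188|4985)    [9173 ≡ 4188 mod 4985]
  = (1047|4985)    [4985 ≡ 1 mod 8 ⇒ (2|4985)^2 = +1]
  = (4985|1047)    [QR: 4985 ≡ 1 mod 4, sign kept]
  = (797|1047)    [4985 ≡ 797 mod 1047]
  = (1047|797)    [QR: 797 ≡ 1 mod 4, sign kept]
  = (250|797)    [1047 ≡ 250 mod 797]
  = -(125|797)    [797 ≡ 5 mod 8 ⇒ (2|797) = -1]
  = -(797|125)    [QR: 125 ≡ 1 mod 4, sign kept]
  = -(47|125)    [797 ≡ 47 mod 125]
  = -(125|47)    [QR: 125 ≡ 1 mod 4, sign kept]
  = -(31|47)    [125 ≡ 31 mod 47]
  = (47|31)    [QR: both ≡ 3 mod 4, sign flips]
  = (16|31)    [47 ≡ 16 mod 31]
  = (1|31)    [31 ≡ 7 mod 8 ⇒ (2|31)^4 = +1]
  = 1    [(1|31) = 1]
(-14158|9173) = 1, and 9173 is prime, so -14158 is a quadratic residue mod 9173.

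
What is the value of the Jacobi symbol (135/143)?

(135/143)
  = -(143/135)    [QR: both ≡ 3 mod 4, sign flips]
  = -(8/135)    [143 ≡ 8 mod 135]
  = -(1/135)    [135 ≡ 7 mod 8 ⇒ (2/135)^3 = +1]
  = -1    [(1/135) = 1]

-1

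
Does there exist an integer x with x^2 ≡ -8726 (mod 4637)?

(-8726/4637)
  = (548/4637)    [-8726 ≡ 548 mod 4637]
  = (137/4637)    [4637 ≡ 5 mod 8 ⇒ (2/4637)^2 = +1]
  = (4637/137)    [QR: 137 ≡ 1 mod 4, sign kept]
  = (116/137)    [4637 ≡ 116 mod 137]
  = (29/137)    [137 ≡ 1 mod 8 ⇒ (2/137)^2 = +1]
  = (137/29)    [QR: 29 ≡ 1 mod 4, sign kept]
  = (21/29)    [137 ≡ 21 mod 29]
  = (29/21)    [QR: 21 ≡ 1 mod 4, sign kept]
  = (8/21)    [29 ≡ 8 mod 21]
  = -(1/21)    [21 ≡ 5 mod 8 ⇒ (2/21)^3 = -1]
  = -1    [(1/21) = 1]
(-8726/4637) = -1, and 4637 is prime, so -8726 is not a quadratic residue mod 4637.

no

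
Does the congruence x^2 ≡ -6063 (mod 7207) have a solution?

Reduce the numerator: -6063 ≡ 1144 (mod 7207), so (-6063/7207) = (1144/7207).
Factor out 2: 1144 = 2^3·143. Since 7207 ≡ 7 (mod 8), (2/7207) = +1, and (2/7207)^3 = +1. Now have (143/7207).
Both 143 ≡ 3 and 7207 ≡ 3 (mod 4), so reciprocity gives (143/7207) = -(7207/143). Reduce: 7207 ≡ 57 (mod 143). Now have -(57/143).
57 ≡ 1 (mod 4), so quadratic reciprocity gives (57/143) = (143/57). Reduce: 143 ≡ 29 (mod 57). Now have -(29/57).
29 ≡ 1 (mod 4), so quadratic reciprocity gives (29/57) = (57/29). Reduce: 57 ≡ 28 (mod 29). Now have -(28/29).
Factor out 2: 28 = 2^2·7. Since 29 ≡ 5 (mod 8), (2/29) = -1, and (2/29)^2 = +1. Now have -(7/29).
29 ≡ 1 (mod 4), so quadratic reciprocity gives (7/29) = (29/7). Reduce: 29 ≡ 1 (mod 7). Now have -(1/7).
(1/7) = 1. Collecting the sign factors: -1.
(-6063/7207) = -1, and 7207 is prime, so -6063 is not a quadratic residue mod 7207.

no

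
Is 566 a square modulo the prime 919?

Factor out 2: 566 = 2·283. Since 919 ≡ 7 (mod 8), (2|919) = +1. Now have (283|919).
Both 283 ≡ 3 and 919 ≡ 3 (mod 4), so reciprocity gives (283|919) = -(919|283). Reduce: 919 ≡ 70 (mod 283). Now have -(70|283).
Factor out 2: 70 = 2·35. Since 283 ≡ 3 (mod 8), (2|283) = -1. Now have (35|283).
Both 35 ≡ 3 and 283 ≡ 3 (mod 4), so reciprocity gives (35|283) = -(283|35). Reduce: 283 ≡ 3 (mod 35). Now have -(3|35).
Both 3 ≡ 3 and 35 ≡ 3 (mod 4), so reciprocity gives (3|35) = -(35|3). Reduce: 35 ≡ 2 (mod 3). Now have (2|3).
Factor out 2: 2 = 2. Since 3 ≡ 3 (mod 8), (2|3) = -1. Now have -(1|3).
(1|3) = 1. Collecting the sign factors: -1.
The Legendre symbol is -1, so x^2 ≡ 566 (mod 919) has no solution.

no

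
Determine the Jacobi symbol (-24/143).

Pull out -1: (-24/143) = (-1/143)·(24/143). Since 143 ≡ 3 (mod 4), (-1/143) = -1. Now have -(24/143).
Factor out 2: 24 = 2^3·3. Since 143 ≡ 7 (mod 8), (2/143) = +1, and (2/143)^3 = +1. Now have -(3/143).
Both 3 ≡ 3 and 143 ≡ 3 (mod 4), so reciprocity gives (3/143) = -(143/3). Reduce: 143 ≡ 2 (mod 3). Now have (2/3).
Factor out 2: 2 = 2. Since 3 ≡ 3 (mod 8), (2/3) = -1. Now have -(1/3).
(1/3) = 1. Collecting the sign factors: -1.

-1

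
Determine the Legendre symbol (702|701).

Reduce the numerator: 702 ≡ 1 (mod 701), so (702|701) = (1|701).
(1|701) = 1. Collecting the sign factors: 1.

1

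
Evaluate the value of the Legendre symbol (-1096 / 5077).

-1

(-1096 / 5077)
  = (3981 / 5077)    [-1096 ≡ 3981 mod 5077]
  = (5077 / 3981)    [QR: 3981 ≡ 1 mod 4, sign kept]
  = (1096 / 3981)    [5077 ≡ 1096 mod 3981]
  = -(137 / 3981)    [3981 ≡ 5 mod 8 ⇒ (2 / 3981)^3 = -1]
  = -(3981 / 137)    [QR: 137 ≡ 1 mod 4, sign kept]
  = -(8 / 137)    [3981 ≡ 8 mod 137]
  = -(1 / 137)    [137 ≡ 1 mod 8 ⇒ (2 / 137)^3 = +1]
  = -1    [(1 / 137) = 1]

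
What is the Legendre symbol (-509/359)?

(-509/359)
  = (209/359)    [-509 ≡ 209 mod 359]
  = (359/209)    [QR: 209 ≡ 1 mod 4, sign kept]
  = (150/209)    [359 ≡ 150 mod 209]
  = (75/209)    [209 ≡ 1 mod 8 ⇒ (2/209) = +1]
  = (209/75)    [QR: 209 ≡ 1 mod 4, sign kept]
  = (59/75)    [209 ≡ 59 mod 75]
  = -(75/59)    [QR: both ≡ 3 mod 4, sign flips]
  = -(16/59)    [75 ≡ 16 mod 59]
  = -(1/59)    [59 ≡ 3 mod 8 ⇒ (2/59)^4 = +1]
  = -1    [(1/59) = 1]

-1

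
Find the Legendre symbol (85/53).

-1

(85/53)
  = (32/53)    [85 ≡ 32 mod 53]
  = -(1/53)    [53 ≡ 5 mod 8 ⇒ (2/53)^5 = -1]
  = -1    [(1/53) = 1]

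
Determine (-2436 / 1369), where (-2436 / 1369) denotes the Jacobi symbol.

1

(-2436 / 1369)
  = (302 / 1369)    [-2436 ≡ 302 mod 1369]
  = (151 / 1369)    [1369 ≡ 1 mod 8 ⇒ (2 / 1369) = +1]
  = (1369 / 151)    [QR: 1369 ≡ 1 mod 4, sign kept]
  = (10 / 151)    [1369 ≡ 10 mod 151]
  = (5 / 151)    [151 ≡ 7 mod 8 ⇒ (2 / 151) = +1]
  = (151 / 5)    [QR: 5 ≡ 1 mod 4, sign kept]
  = (1 / 5)    [151 ≡ 1 mod 5]
  = 1    [(1 / 5) = 1]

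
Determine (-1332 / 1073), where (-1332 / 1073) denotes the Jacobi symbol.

Pull out -1: (-1332 / 1073) = (-1 / 1073)·(1332 / 1073). Since 1073 ≡ 1 (mod 4), (-1 / 1073) = +1. Now have (1332 / 1073).
Reduce the numerator: 1332 ≡ 259 (mod 1073), so (1332 / 1073) = (259 / 1073).
1073 ≡ 1 (mod 4), so quadratic reciprocity gives (259 / 1073) = (1073 / 259). Reduce: 1073 ≡ 37 (mod 259). Now have (37 / 259).
37 ≡ 1 (mod 4), so quadratic reciprocity gives (37 / 259) = (259 / 37). Reduce: 259 ≡ 0 (mod 37). Now have (0 / 37).
The numerator is now 0 with denominator 37 > 1: the symbol is 0.

0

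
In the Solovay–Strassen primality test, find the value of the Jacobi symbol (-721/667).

(-721/667)
  = (613/667)    [-721 ≡ 613 mod 667]
  = (667/613)    [QR: 613 ≡ 1 mod 4, sign kept]
  = (54/613)    [667 ≡ 54 mod 613]
  = -(27/613)    [613 ≡ 5 mod 8 ⇒ (2/613) = -1]
  = -(613/27)    [QR: 613 ≡ 1 mod 4, sign kept]
  = -(19/27)    [613 ≡ 19 mod 27]
  = (27/19)    [QR: both ≡ 3 mod 4, sign flips]
  = (8/19)    [27 ≡ 8 mod 19]
  = -(1/19)    [19 ≡ 3 mod 8 ⇒ (2/19)^3 = -1]
  = -1    [(1/19) = 1]

-1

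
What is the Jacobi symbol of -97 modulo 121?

1

Reduce the numerator: -97 ≡ 24 (mod 121), so (-97/121) = (24/121).
Factor out 2: 24 = 2^3·3. Since 121 ≡ 1 (mod 8), (2/121) = +1, and (2/121)^3 = +1. Now have (3/121).
121 ≡ 1 (mod 4), so quadratic reciprocity gives (3/121) = (121/3). Reduce: 121 ≡ 1 (mod 3). Now have (1/3).
(1/3) = 1. Collecting the sign factors: 1.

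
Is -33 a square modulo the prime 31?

no

Reduce the numerator: -33 ≡ 29 (mod 31), so (-33|31) = (29|31).
29 ≡ 1 (mod 4), so quadratic reciprocity gives (29|31) = (31|29). Reduce: 31 ≡ 2 (mod 29). Now have (2|29).
Factor out 2: 2 = 2. Since 29 ≡ 5 (mod 8), (2|29) = -1. Now have -(1|29).
(1|29) = 1. Collecting the sign factors: -1.
(-33|31) = -1, and 31 is prime, so -33 is not a quadratic residue mod 31.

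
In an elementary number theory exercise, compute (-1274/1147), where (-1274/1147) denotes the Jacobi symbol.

Reduce the numerator: -1274 ≡ 1020 (mod 1147), so (-1274/1147) = (1020/1147).
Factor out 2: 1020 = 2^2·255. Since 1147 ≡ 3 (mod 8), (2/1147) = -1, and (2/1147)^2 = +1. Now have (255/1147).
Both 255 ≡ 3 and 1147 ≡ 3 (mod 4), so reciprocity gives (255/1147) = -(1147/255). Reduce: 1147 ≡ 127 (mod 255). Now have -(127/255).
Both 127 ≡ 3 and 255 ≡ 3 (mod 4), so reciprocity gives (127/255) = -(255/127). Reduce: 255 ≡ 1 (mod 127). Now have (1/127).
(1/127) = 1. Collecting the sign factors: 1.

1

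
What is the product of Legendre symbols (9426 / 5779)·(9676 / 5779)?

By multiplicativity, (9426·9676 / 5779) = (9426 / 5779)·(9676 / 5779).
First factor (9426 / 5779):
(9426 / 5779)
  = (3647 / 5779)    [9426 ≡ 3647 mod 5779]
  = -(5779 / 3647)    [QR: both ≡ 3 mod 4, sign flips]
  = -(2132 / 3647)    [5779 ≡ 2132 mod 3647]
  = -(533 / 3647)    [3647 ≡ 7 mod 8 ⇒ (2 / 3647)^2 = +1]
  = -(3647 / 533)    [QR: 533 ≡ 1 mod 4, sign kept]
  = -(449 / 533)    [3647 ≡ 449 mod 533]
  = -(533 / 449)    [QR: 449 ≡ 1 mod 4, sign kept]
  = -(84 / 449)    [533 ≡ 84 mod 449]
  = -(21 / 449)    [449 ≡ 1 mod 8 ⇒ (2 / 449)^2 = +1]
  = -(449 / 21)    [QR: 21 ≡ 1 mod 4, sign kept]
  = -(8 / 21)    [449 ≡ 8 mod 21]
  = (1 / 21)    [21 ≡ 5 mod 8 ⇒ (2 / 21)^3 = -1]
  = 1    [(1 / 21) = 1]
Second factor (9676 / 5779):
(9676 / 5779)
  = (3897 / 5779)    [9676 ≡ 3897 mod 5779]
  = (5779 / 3897)    [QR: 3897 ≡ 1 mod 4, sign kept]
  = (1882 / 3897)    [5779 ≡ 1882 mod 3897]
  = (941 / 3897)    [3897 ≡ 1 mod 8 ⇒ (2 / 3897) = +1]
  = (3897 / 941)    [QR: 941 ≡ 1 mod 4, sign kept]
  = (133 / 941)    [3897 ≡ 133 mod 941]
  = (941 / 133)    [QR: 133 ≡ 1 mod 4, sign kept]
  = (10 / 133)    [941 ≡ 10 mod 133]
  = -(5 / 133)    [133 ≡ 5 mod 8 ⇒ (2 / 133) = -1]
  = -(133 / 5)    [QR: 5 ≡ 1 mod 4, sign kept]
  = -(3 / 5)    [133 ≡ 3 mod 5]
  = -(5 / 3)    [QR: 5 ≡ 1 mod 4, sign kept]
  = -(2 / 3)    [5 ≡ 2 mod 3]
  = (1 / 3)    [3 ≡ 3 mod 8 ⇒ (2 / 3) = -1]
  = 1    [(1 / 3) = 1]
Product: (1)·(1) = 1.

1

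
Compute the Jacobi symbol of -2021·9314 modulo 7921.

1

By multiplicativity, (-2021·9314/7921) = (-2021/7921)·(9314/7921).
First factor (-2021/7921):
(-2021/7921)
  = (2021/7921)    [7921 ≡ 1 mod 4 ⇒ (-1/7921) = +1]
  = (7921/2021)    [QR: 2021 ≡ 1 mod 4, sign kept]
  = (1858/2021)    [7921 ≡ 1858 mod 2021]
  = -(929/2021)    [2021 ≡ 5 mod 8 ⇒ (2/2021) = -1]
  = -(2021/929)    [QR: 929 ≡ 1 mod 4, sign kept]
  = -(163/929)    [2021 ≡ 163 mod 929]
  = -(929/163)    [QR: 929 ≡ 1 mod 4, sign kept]
  = -(114/163)    [929 ≡ 114 mod 163]
  = (57/163)    [163 ≡ 3 mod 8 ⇒ (2/163) = -1]
  = (163/57)    [QR: 57 ≡ 1 mod 4, sign kept]
  = (49/57)    [163 ≡ 49 mod 57]
  = (57/49)    [QR: 49 ≡ 1 mod 4, sign kept]
  = (8/49)    [57 ≡ 8 mod 49]
  = (1/49)    [49 ≡ 1 mod 8 ⇒ (2/49)^3 = +1]
  = 1    [(1/49) = 1]
Second factor (9314/7921):
(9314/7921)
  = (1393/7921)    [9314 ≡ 1393 mod 7921]
  = (7921/1393)    [QR: 1393 ≡ 1 mod 4, sign kept]
  = (956/1393)    [7921 ≡ 956 mod 1393]
  = (239/1393)    [1393 ≡ 1 mod 8 ⇒ (2/1393)^2 = +1]
  = (1393/239)    [QR: 1393 ≡ 1 mod 4, sign kept]
  = (198/239)    [1393 ≡ 198 mod 239]
  = (99/239)    [239 ≡ 7 mod 8 ⇒ (2/239) = +1]
  = -(239/99)    [QR: both ≡ 3 mod 4, sign flips]
  = -(41/99)    [239 ≡ 41 mod 99]
  = -(99/41)    [QR: 41 ≡ 1 mod 4, sign kept]
  = -(17/41)    [99 ≡ 17 mod 41]
  = -(41/17)    [QR: 17 ≡ 1 mod 4, sign kept]
  = -(7/17)    [41 ≡ 7 mod 17]
  = -(17/7)    [QR: 17 ≡ 1 mod 4, sign kept]
  = -(3/7)    [17 ≡ 3 mod 7]
  = (7/3)    [QR: both ≡ 3 mod 4, sign flips]
  = (1/3)    [7 ≡ 1 mod 3]
  = 1    [(1/3) = 1]
Product: (1)·(1) = 1.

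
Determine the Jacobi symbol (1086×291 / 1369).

1

By multiplicativity, (1086·291 / 1369) = (1086 / 1369)·(291 / 1369).
First factor (1086 / 1369):
(1086 / 1369)
  = (543 / 1369)    [1369 ≡ 1 mod 8 ⇒ (2 / 1369) = +1]
  = (1369 / 543)    [QR: 1369 ≡ 1 mod 4, sign kept]
  = (283 / 543)    [1369 ≡ 283 mod 543]
  = -(543 / 283)    [QR: both ≡ 3 mod 4, sign flips]
  = -(260 / 283)    [543 ≡ 260 mod 283]
  = -(65 / 283)    [283 ≡ 3 mod 8 ⇒ (2 / 283)^2 = +1]
  = -(283 / 65)    [QR: 65 ≡ 1 mod 4, sign kept]
  = -(23 / 65)    [283 ≡ 23 mod 65]
  = -(65 / 23)    [QR: 65 ≡ 1 mod 4, sign kept]
  = -(19 / 23)    [65 ≡ 19 mod 23]
  = (23 / 19)    [QR: both ≡ 3 mod 4, sign flips]
  = (4 / 19)    [23 ≡ 4 mod 19]
  = (1 / 19)    [19 ≡ 3 mod 8 ⇒ (2 / 19)^2 = +1]
  = 1    [(1 / 19) = 1]
Second factor (291 / 1369):
(291 / 1369)
  = (1369 / 291)    [QR: 1369 ≡ 1 mod 4, sign kept]
  = (205 / 291)    [1369 ≡ 205 mod 291]
  = (291 / 205)    [QR: 205 ≡ 1 mod 4, sign kept]
  = (86 / 205)    [291 ≡ 86 mod 205]
  = -(43 / 205)    [205 ≡ 5 mod 8 ⇒ (2 / 205) = -1]
  = -(205 / 43)    [QR: 205 ≡ 1 mod 4, sign kept]
  = -(33 / 43)    [205 ≡ 33 mod 43]
  = -(43 / 33)    [QR: 33 ≡ 1 mod 4, sign kept]
  = -(10 / 33)    [43 ≡ 10 mod 33]
  = -(5 / 33)    [33 ≡ 1 mod 8 ⇒ (2 / 33) = +1]
  = -(33 / 5)    [QR: 5 ≡ 1 mod 4, sign kept]
  = -(3 / 5)    [33 ≡ 3 mod 5]
  = -(5 / 3)    [QR: 5 ≡ 1 mod 4, sign kept]
  = -(2 / 3)    [5 ≡ 2 mod 3]
  = (1 / 3)    [3 ≡ 3 mod 8 ⇒ (2 / 3) = -1]
  = 1    [(1 / 3) = 1]
Product: (1)·(1) = 1.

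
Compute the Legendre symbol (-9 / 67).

Reduce the numerator: -9 ≡ 58 (mod 67), so (-9 / 67) = (58 / 67).
Factor out 2: 58 = 2·29. Since 67 ≡ 3 (mod 8), (2 / 67) = -1. Now have -(29 / 67).
29 ≡ 1 (mod 4), so quadratic reciprocity gives (29 / 67) = (67 / 29). Reduce: 67 ≡ 9 (mod 29). Now have -(9 / 29).
9 ≡ 1 (mod 4), so quadratic reciprocity gives (9 / 29) = (29 / 9). Reduce: 29 ≡ 2 (mod 9). Now have -(2 / 9).
Factor out 2: 2 = 2. Since 9 ≡ 1 (mod 8), (2 / 9) = +1. Now have -(1 / 9).
(1 / 9) = 1. Collecting the sign factors: -1.

-1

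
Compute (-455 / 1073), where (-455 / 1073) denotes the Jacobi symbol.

(-455 / 1073)
  = (618 / 1073)    [-455 ≡ 618 mod 1073]
  = (309 / 1073)    [1073 ≡ 1 mod 8 ⇒ (2 / 1073) = +1]
  = (1073 / 309)    [QR: 309 ≡ 1 mod 4, sign kept]
  = (146 / 309)    [1073 ≡ 146 mod 309]
  = -(73 / 309)    [309 ≡ 5 mod 8 ⇒ (2 / 309) = -1]
  = -(309 / 73)    [QR: 73 ≡ 1 mod 4, sign kept]
  = -(17 / 73)    [309 ≡ 17 mod 73]
  = -(73 / 17)    [QR: 17 ≡ 1 mod 4, sign kept]
  = -(5 / 17)    [73 ≡ 5 mod 17]
  = -(17 / 5)    [QR: 5 ≡ 1 mod 4, sign kept]
  = -(2 / 5)    [17 ≡ 2 mod 5]
  = (1 / 5)    [5 ≡ 5 mod 8 ⇒ (2 / 5) = -1]
  = 1    [(1 / 5) = 1]

1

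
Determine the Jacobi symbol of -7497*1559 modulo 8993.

By multiplicativity, (-7497·1559|8993) = (-7497|8993)·(1559|8993).
First factor (-7497|8993):
Pull out -1: (-7497|8993) = (-1|8993)·(7497|8993). Since 8993 ≡ 1 (mod 4), (-1|8993) = +1. Now have (7497|8993).
7497 ≡ 1 (mod 4), so quadratic reciprocity gives (7497|8993) = (8993|7497). Reduce: 8993 ≡ 1496 (mod 7497). Now have (1496|7497).
Factor out 2: 1496 = 2^3·187. Since 7497 ≡ 1 (mod 8), (2|7497) = +1, and (2|7497)^3 = +1. Now have (187|7497).
7497 ≡ 1 (mod 4), so quadratic reciprocity gives (187|7497) = (7497|187). Reduce: 7497 ≡ 17 (mod 187). Now have (17|187).
17 ≡ 1 (mod 4), so quadratic reciprocity gives (17|187) = (187|17). Reduce: 187 ≡ 0 (mod 17). Now have (0|17).
The numerator is now 0 with denominator 17 > 1: the symbol is 0.
Second factor (1559|8993):
8993 ≡ 1 (mod 4), so quadratic reciprocity gives (1559|8993) = (8993|1559). Reduce: 8993 ≡ 1198 (mod 1559). Now have (1198|1559).
Factor out 2: 1198 = 2·599. Since 1559 ≡ 7 (mod 8), (2|1559) = +1. Now have (599|1559).
Both 599 ≡ 3 and 1559 ≡ 3 (mod 4), so reciprocity gives (599|1559) = -(1559|599). Reduce: 1559 ≡ 361 (mod 599). Now have -(361|599).
361 ≡ 1 (mod 4), so quadratic reciprocity gives (361|599) = (599|361). Reduce: 599 ≡ 238 (mod 361). Now have -(238|361).
Factor out 2: 238 = 2·119. Since 361 ≡ 1 (mod 8), (2|361) = +1. Now have -(119|361).
361 ≡ 1 (mod 4), so quadratic reciprocity gives (119|361) = (361|119). Reduce: 361 ≡ 4 (mod 119). Now have -(4|119).
Factor out 2: 4 = 2^2. Since 119 ≡ 7 (mod 8), (2|119) = +1, and (2|119)^2 = +1. Now have -(1|119).
(1|119) = 1. Collecting the sign factors: -1.
Product: (0)·(-1) = 0.

0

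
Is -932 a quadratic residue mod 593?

no

Pull out -1: (-932/593) = (-1/593)·(932/593). Since 593 ≡ 1 (mod 4), (-1/593) = +1. Now have (932/593).
Reduce the numerator: 932 ≡ 339 (mod 593), so (932/593) = (339/593).
593 ≡ 1 (mod 4), so quadratic reciprocity gives (339/593) = (593/339). Reduce: 593 ≡ 254 (mod 339). Now have (254/339).
Factor out 2: 254 = 2·127. Since 339 ≡ 3 (mod 8), (2/339) = -1. Now have -(127/339).
Both 127 ≡ 3 and 339 ≡ 3 (mod 4), so reciprocity gives (127/339) = -(339/127). Reduce: 339 ≡ 85 (mod 127). Now have (85/127).
85 ≡ 1 (mod 4), so quadratic reciprocity gives (85/127) = (127/85). Reduce: 127 ≡ 42 (mod 85). Now have (42/85).
Factor out 2: 42 = 2·21. Since 85 ≡ 5 (mod 8), (2/85) = -1. Now have -(21/85).
21 ≡ 1 (mod 4), so quadratic reciprocity gives (21/85) = (85/21). Reduce: 85 ≡ 1 (mod 21). Now have -(1/21).
(1/21) = 1. Collecting the sign factors: -1.
(-932/593) = -1, and 593 is prime, so -932 is not a quadratic residue mod 593.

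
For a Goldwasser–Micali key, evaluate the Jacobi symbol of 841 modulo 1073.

(841/1073)
  = (1073/841)    [QR: 841 ≡ 1 mod 4, sign kept]
  = (232/841)    [1073 ≡ 232 mod 841]
  = (29/841)    [841 ≡ 1 mod 8 ⇒ (2/841)^3 = +1]
  = (841/29)    [QR: 29 ≡ 1 mod 4, sign kept]
  = (0/29)    [841 ≡ 0 mod 29]
  = 0    [numerator 0, gcd > 1]

0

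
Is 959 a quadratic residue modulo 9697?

9697 ≡ 1 (mod 4), so quadratic reciprocity gives (959|9697) = (9697|959). Reduce: 9697 ≡ 107 (mod 959). Now have (107|959).
Both 107 ≡ 3 and 959 ≡ 3 (mod 4), so reciprocity gives (107|959) = -(959|107). Reduce: 959 ≡ 103 (mod 107). Now have -(103|107).
Both 103 ≡ 3 and 107 ≡ 3 (mod 4), so reciprocity gives (103|107) = -(107|103). Reduce: 107 ≡ 4 (mod 103). Now have (4|103).
Factor out 2: 4 = 2^2. Since 103 ≡ 7 (mod 8), (2|103) = +1, and (2|103)^2 = +1. Now have (1|103).
(1|103) = 1. Collecting the sign factors: 1.
The Legendre symbol is 1, so x^2 ≡ 959 (mod 9697) has solution.

yes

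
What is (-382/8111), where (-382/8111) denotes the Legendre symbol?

-1

(-382/8111)
  = (7729/8111)    [-382 ≡ 7729 mod 8111]
  = (8111/7729)    [QR: 7729 ≡ 1 mod 4, sign kept]
  = (382/7729)    [8111 ≡ 382 mod 7729]
  = (191/7729)    [7729 ≡ 1 mod 8 ⇒ (2/7729) = +1]
  = (7729/191)    [QR: 7729 ≡ 1 mod 4, sign kept]
  = (89/191)    [7729 ≡ 89 mod 191]
  = (191/89)    [QR: 89 ≡ 1 mod 4, sign kept]
  = (13/89)    [191 ≡ 13 mod 89]
  = (89/13)    [QR: 13 ≡ 1 mod 4, sign kept]
  = (11/13)    [89 ≡ 11 mod 13]
  = (13/11)    [QR: 13 ≡ 1 mod 4, sign kept]
  = (2/11)    [13 ≡ 2 mod 11]
  = -(1/11)    [11 ≡ 3 mod 8 ⇒ (2/11) = -1]
  = -1    [(1/11) = 1]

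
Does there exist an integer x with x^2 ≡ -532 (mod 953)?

no

Reduce the numerator: -532 ≡ 421 (mod 953), so (-532/953) = (421/953).
421 ≡ 1 (mod 4), so quadratic reciprocity gives (421/953) = (953/421). Reduce: 953 ≡ 111 (mod 421). Now have (111/421).
421 ≡ 1 (mod 4), so quadratic reciprocity gives (111/421) = (421/111). Reduce: 421 ≡ 88 (mod 111). Now have (88/111).
Factor out 2: 88 = 2^3·11. Since 111 ≡ 7 (mod 8), (2/111) = +1, and (2/111)^3 = +1. Now have (11/111).
Both 11 ≡ 3 and 111 ≡ 3 (mod 4), so reciprocity gives (11/111) = -(111/11). Reduce: 111 ≡ 1 (mod 11). Now have -(1/11).
(1/11) = 1. Collecting the sign factors: -1.
The Legendre symbol is -1, so x^2 ≡ -532 (mod 953) has no solution.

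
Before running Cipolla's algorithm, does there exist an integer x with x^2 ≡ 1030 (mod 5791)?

Factor out 2: 1030 = 2·515. Since 5791 ≡ 7 (mod 8), (2/5791) = +1. Now have (515/5791).
Both 515 ≡ 3 and 5791 ≡ 3 (mod 4), so reciprocity gives (515/5791) = -(5791/515). Reduce: 5791 ≡ 126 (mod 515). Now have -(126/515).
Factor out 2: 126 = 2·63. Since 515 ≡ 3 (mod 8), (2/515) = -1. Now have (63/515).
Both 63 ≡ 3 and 515 ≡ 3 (mod 4), so reciprocity gives (63/515) = -(515/63). Reduce: 515 ≡ 11 (mod 63). Now have -(11/63).
Both 11 ≡ 3 and 63 ≡ 3 (mod 4), so reciprocity gives (11/63) = -(63/11). Reduce: 63 ≡ 8 (mod 11). Now have (8/11).
Factor out 2: 8 = 2^3. Since 11 ≡ 3 (mod 8), (2/11) = -1, and (2/11)^3 = -1. Now have -(1/11).
(1/11) = 1. Collecting the sign factors: -1.
(1030/5791) = -1, and 5791 is prime, so 1030 is not a quadratic residue mod 5791.

no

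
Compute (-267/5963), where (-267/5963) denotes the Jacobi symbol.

0

(-267/5963)
  = -(267/5963)    [5963 ≡ 3 mod 4 ⇒ (-1/5963) = -1]
  = (5963/267)    [QR: both ≡ 3 mod 4, sign flips]
  = (89/267)    [5963 ≡ 89 mod 267]
  = (267/89)    [QR: 89 ≡ 1 mod 4, sign kept]
  = (0/89)    [267 ≡ 0 mod 89]
  = 0    [numerator 0, gcd > 1]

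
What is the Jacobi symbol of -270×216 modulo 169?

1

By multiplicativity, (-270·216|169) = (-270|169)·(216|169).
First factor (-270|169):
Reduce the numerator: -270 ≡ 68 (mod 169), so (-270|169) = (68|169).
Factor out 2: 68 = 2^2·17. Since 169 ≡ 1 (mod 8), (2|169) = +1, and (2|169)^2 = +1. Now have (17|169).
17 ≡ 1 (mod 4), so quadratic reciprocity gives (17|169) = (169|17). Reduce: 169 ≡ 16 (mod 17). Now have (16|17).
Factor out 2: 16 = 2^4. Since 17 ≡ 1 (mod 8), (2|17) = +1, and (2|17)^4 = +1. Now have (1|17).
(1|17) = 1. Collecting the sign factors: 1.
Second factor (216|169):
Reduce the numerator: 216 ≡ 47 (mod 169), so (216|169) = (47|169).
169 ≡ 1 (mod 4), so quadratic reciprocity gives (47|169) = (169|47). Reduce: 169 ≡ 28 (mod 47). Now have (28|47).
Factor out 2: 28 = 2^2·7. Since 47 ≡ 7 (mod 8), (2|47) = +1, and (2|47)^2 = +1. Now have (7|47).
Both 7 ≡ 3 and 47 ≡ 3 (mod 4), so reciprocity gives (7|47) = -(47|7). Reduce: 47 ≡ 5 (mod 7). Now have -(5|7).
5 ≡ 1 (mod 4), so quadratic reciprocity gives (5|7) = (7|5). Reduce: 7 ≡ 2 (mod 5). Now have -(2|5).
Factor out 2: 2 = 2. Since 5 ≡ 5 (mod 8), (2|5) = -1. Now have (1|5).
(1|5) = 1. Collecting the sign factors: 1.
Product: (1)·(1) = 1.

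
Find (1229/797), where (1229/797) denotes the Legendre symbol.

-1

(1229/797)
  = (432/797)    [1229 ≡ 432 mod 797]
  = (27/797)    [797 ≡ 5 mod 8 ⇒ (2/797)^4 = +1]
  = (797/27)    [QR: 797 ≡ 1 mod 4, sign kept]
  = (14/27)    [797 ≡ 14 mod 27]
  = -(7/27)    [27 ≡ 3 mod 8 ⇒ (2/27) = -1]
  = (27/7)    [QR: both ≡ 3 mod 4, sign flips]
  = (6/7)    [27 ≡ 6 mod 7]
  = (3/7)    [7 ≡ 7 mod 8 ⇒ (2/7) = +1]
  = -(7/3)    [QR: both ≡ 3 mod 4, sign flips]
  = -(1/3)    [7 ≡ 1 mod 3]
  = -1    [(1/3) = 1]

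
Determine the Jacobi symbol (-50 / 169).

1

(-50 / 169)
  = (50 / 169)    [169 ≡ 1 mod 4 ⇒ (-1 / 169) = +1]
  = (25 / 169)    [169 ≡ 1 mod 8 ⇒ (2 / 169) = +1]
  = (169 / 25)    [QR: 25 ≡ 1 mod 4, sign kept]
  = (19 / 25)    [169 ≡ 19 mod 25]
  = (25 / 19)    [QR: 25 ≡ 1 mod 4, sign kept]
  = (6 / 19)    [25 ≡ 6 mod 19]
  = -(3 / 19)    [19 ≡ 3 mod 8 ⇒ (2 / 19) = -1]
  = (19 / 3)    [QR: both ≡ 3 mod 4, sign flips]
  = (1 / 3)    [19 ≡ 1 mod 3]
  = 1    [(1 / 3) = 1]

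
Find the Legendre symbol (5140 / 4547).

-1

(5140 / 4547)
  = (593 / 4547)    [5140 ≡ 593 mod 4547]
  = (4547 / 593)    [QR: 593 ≡ 1 mod 4, sign kept]
  = (396 / 593)    [4547 ≡ 396 mod 593]
  = (99 / 593)    [593 ≡ 1 mod 8 ⇒ (2 / 593)^2 = +1]
  = (593 / 99)    [QR: 593 ≡ 1 mod 4, sign kept]
  = (98 / 99)    [593 ≡ 98 mod 99]
  = -(49 / 99)    [99 ≡ 3 mod 8 ⇒ (2 / 99) = -1]
  = -(99 / 49)    [QR: 49 ≡ 1 mod 4, sign kept]
  = -(1 / 49)    [99 ≡ 1 mod 49]
  = -1    [(1 / 49) = 1]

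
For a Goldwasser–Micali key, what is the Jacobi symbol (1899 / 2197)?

(1899 / 2197)
  = (2197 / 1899)    [QR: 2197 ≡ 1 mod 4, sign kept]
  = (298 / 1899)    [2197 ≡ 298 mod 1899]
  = -(149 / 1899)    [1899 ≡ 3 mod 8 ⇒ (2 / 1899) = -1]
  = -(1899 / 149)    [QR: 149 ≡ 1 mod 4, sign kept]
  = -(111 / 149)    [1899 ≡ 111 mod 149]
  = -(149 / 111)    [QR: 149 ≡ 1 mod 4, sign kept]
  = -(38 / 111)    [149 ≡ 38 mod 111]
  = -(19 / 111)    [111 ≡ 7 mod 8 ⇒ (2 / 111) = +1]
  = (111 / 19)    [QR: both ≡ 3 mod 4, sign flips]
  = (16 / 19)    [111 ≡ 16 mod 19]
  = (1 / 19)    [19 ≡ 3 mod 8 ⇒ (2 / 19)^4 = +1]
  = 1    [(1 / 19) = 1]

1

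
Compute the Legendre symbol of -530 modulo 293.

1

(-530 / 293)
  = (56 / 293)    [-530 ≡ 56 mod 293]
  = -(7 / 293)    [293 ≡ 5 mod 8 ⇒ (2 / 293)^3 = -1]
  = -(293 / 7)    [QR: 293 ≡ 1 mod 4, sign kept]
  = -(6 / 7)    [293 ≡ 6 mod 7]
  = -(3 / 7)    [7 ≡ 7 mod 8 ⇒ (2 / 7) = +1]
  = (7 / 3)    [QR: both ≡ 3 mod 4, sign flips]
  = (1 / 3)    [7 ≡ 1 mod 3]
  = 1    [(1 / 3) = 1]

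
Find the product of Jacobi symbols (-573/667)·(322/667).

0

By multiplicativity, (-573·322/667) = (-573/667)·(322/667).
First factor (-573/667):
(-573/667)
  = (94/667)    [-573 ≡ 94 mod 667]
  = -(47/667)    [667 ≡ 3 mod 8 ⇒ (2/667) = -1]
  = (667/47)    [QR: both ≡ 3 mod 4, sign flips]
  = (9/47)    [667 ≡ 9 mod 47]
  = (47/9)    [QR: 9 ≡ 1 mod 4, sign kept]
  = (2/9)    [47 ≡ 2 mod 9]
  = (1/9)    [9 ≡ 1 mod 8 ⇒ (2/9) = +1]
  = 1    [(1/9) = 1]
Second factor (322/667):
(322/667)
  = -(161/667)    [667 ≡ 3 mod 8 ⇒ (2/667) = -1]
  = -(667/161)    [QR: 161 ≡ 1 mod 4, sign kept]
  = -(23/161)    [667 ≡ 23 mod 161]
  = -(161/23)    [QR: 161 ≡ 1 mod 4, sign kept]
  = -(0/23)    [161 ≡ 0 mod 23]
  = 0    [numerator 0, gcd > 1]
Product: (1)·(0) = 0.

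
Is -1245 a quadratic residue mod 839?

(-1245|839)
  = (433|839)    [-1245 ≡ 433 mod 839]
  = (839|433)    [QR: 433 ≡ 1 mod 4, sign kept]
  = (406|433)    [839 ≡ 406 mod 433]
  = (203|433)    [433 ≡ 1 mod 8 ⇒ (2|433) = +1]
  = (433|203)    [QR: 433 ≡ 1 mod 4, sign kept]
  = (27|203)    [433 ≡ 27 mod 203]
  = -(203|27)    [QR: both ≡ 3 mod 4, sign flips]
  = -(14|27)    [203 ≡ 14 mod 27]
  = (7|27)    [27 ≡ 3 mod 8 ⇒ (2|27) = -1]
  = -(27|7)    [QR: both ≡ 3 mod 4, sign flips]
  = -(6|7)    [27 ≡ 6 mod 7]
  = -(3|7)    [7 ≡ 7 mod 8 ⇒ (2|7) = +1]
  = (7|3)    [QR: both ≡ 3 mod 4, sign flips]
  = (1|3)    [7 ≡ 1 mod 3]
  = 1    [(1|3) = 1]
The Legendre symbol is 1, so x^2 ≡ -1245 (mod 839) has solution.

yes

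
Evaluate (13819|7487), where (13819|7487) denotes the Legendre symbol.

-1

Reduce the numerator: 13819 ≡ 6332 (mod 7487), so (13819|7487) = (6332|7487).
Factor out 2: 6332 = 2^2·1583. Since 7487 ≡ 7 (mod 8), (2|7487) = +1, and (2|7487)^2 = +1. Now have (1583|7487).
Both 1583 ≡ 3 and 7487 ≡ 3 (mod 4), so reciprocity gives (1583|7487) = -(7487|1583). Reduce: 7487 ≡ 1155 (mod 1583). Now have -(1155|1583).
Both 1155 ≡ 3 and 1583 ≡ 3 (mod 4), so reciprocity gives (1155|1583) = -(1583|1155). Reduce: 1583 ≡ 428 (mod 1155). Now have (428|1155).
Factor out 2: 428 = 2^2·107. Since 1155 ≡ 3 (mod 8), (2|1155) = -1, and (2|1155)^2 = +1. Now have (107|1155).
Both 107 ≡ 3 and 1155 ≡ 3 (mod 4), so reciprocity gives (107|1155) = -(1155|107). Reduce: 1155 ≡ 85 (mod 107). Now have -(85|107).
85 ≡ 1 (mod 4), so quadratic reciprocity gives (85|107) = (107|85). Reduce: 107 ≡ 22 (mod 85). Now have -(22|85).
Factor out 2: 22 = 2·11. Since 85 ≡ 5 (mod 8), (2|85) = -1. Now have (11|85).
85 ≡ 1 (mod 4), so quadratic reciprocity gives (11|85) = (85|11). Reduce: 85 ≡ 8 (mod 11). Now have (8|11).
Factor out 2: 8 = 2^3. Since 11 ≡ 3 (mod 8), (2|11) = -1, and (2|11)^3 = -1. Now have -(1|11).
(1|11) = 1. Collecting the sign factors: -1.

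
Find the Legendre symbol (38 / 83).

1

(38 / 83)
  = -(19 / 83)    [83 ≡ 3 mod 8 ⇒ (2 / 83) = -1]
  = (83 / 19)    [QR: both ≡ 3 mod 4, sign flips]
  = (7 / 19)    [83 ≡ 7 mod 19]
  = -(19 / 7)    [QR: both ≡ 3 mod 4, sign flips]
  = -(5 / 7)    [19 ≡ 5 mod 7]
  = -(7 / 5)    [QR: 5 ≡ 1 mod 4, sign kept]
  = -(2 / 5)    [7 ≡ 2 mod 5]
  = (1 / 5)    [5 ≡ 5 mod 8 ⇒ (2 / 5) = -1]
  = 1    [(1 / 5) = 1]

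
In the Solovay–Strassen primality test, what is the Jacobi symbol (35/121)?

1

(35/121)
  = (121/35)    [QR: 121 ≡ 1 mod 4, sign kept]
  = (16/35)    [121 ≡ 16 mod 35]
  = (1/35)    [35 ≡ 3 mod 8 ⇒ (2/35)^4 = +1]
  = 1    [(1/35) = 1]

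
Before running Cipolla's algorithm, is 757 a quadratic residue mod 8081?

yes

(757|8081)
  = (8081|757)    [QR: 757 ≡ 1 mod 4, sign kept]
  = (511|757)    [8081 ≡ 511 mod 757]
  = (757|511)    [QR: 757 ≡ 1 mod 4, sign kept]
  = (246|511)    [757 ≡ 246 mod 511]
  = (123|511)    [511 ≡ 7 mod 8 ⇒ (2|511) = +1]
  = -(511|123)    [QR: both ≡ 3 mod 4, sign flips]
  = -(19|123)    [511 ≡ 19 mod 123]
  = (123|19)    [QR: both ≡ 3 mod 4, sign flips]
  = (9|19)    [123 ≡ 9 mod 19]
  = (19|9)    [QR: 9 ≡ 1 mod 4, sign kept]
  = (1|9)    [19 ≡ 1 mod 9]
  = 1    [(1|9) = 1]
The Legendre symbol is 1, so x^2 ≡ 757 (mod 8081) has solution.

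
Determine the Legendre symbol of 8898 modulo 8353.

1

(8898/8353)
  = (545/8353)    [8898 ≡ 545 mod 8353]
  = (8353/545)    [QR: 545 ≡ 1 mod 4, sign kept]
  = (178/545)    [8353 ≡ 178 mod 545]
  = (89/545)    [545 ≡ 1 mod 8 ⇒ (2/545) = +1]
  = (545/89)    [QR: 89 ≡ 1 mod 4, sign kept]
  = (11/89)    [545 ≡ 11 mod 89]
  = (89/11)    [QR: 89 ≡ 1 mod 4, sign kept]
  = (1/11)    [89 ≡ 1 mod 11]
  = 1    [(1/11) = 1]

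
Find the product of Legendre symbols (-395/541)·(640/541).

By multiplicativity, (-395·640/541) = (-395/541)·(640/541).
First factor (-395/541):
Reduce the numerator: -395 ≡ 146 (mod 541), so (-395/541) = (146/541).
Factor out 2: 146 = 2·73. Since 541 ≡ 5 (mod 8), (2/541) = -1. Now have -(73/541).
73 ≡ 1 (mod 4), so quadratic reciprocity gives (73/541) = (541/73). Reduce: 541 ≡ 30 (mod 73). Now have -(30/73).
Factor out 2: 30 = 2·15. Since 73 ≡ 1 (mod 8), (2/73) = +1. Now have -(15/73).
73 ≡ 1 (mod 4), so quadratic reciprocity gives (15/73) = (73/15). Reduce: 73 ≡ 13 (mod 15). Now have -(13/15).
13 ≡ 1 (mod 4), so quadratic reciprocity gives (13/15) = (15/13). Reduce: 15 ≡ 2 (mod 13). Now have -(2/13).
Factor out 2: 2 = 2. Since 13 ≡ 5 (mod 8), (2/13) = -1. Now have (1/13).
(1/13) = 1. Collecting the sign factors: 1.
Second factor (640/541):
Reduce the numerator: 640 ≡ 99 (mod 541), so (640/541) = (99/541).
541 ≡ 1 (mod 4), so quadratic reciprocity gives (99/541) = (541/99). Reduce: 541 ≡ 46 (mod 99). Now have (46/99).
Factor out 2: 46 = 2·23. Since 99 ≡ 3 (mod 8), (2/99) = -1. Now have -(23/99).
Both 23 ≡ 3 and 99 ≡ 3 (mod 4), so reciprocity gives (23/99) = -(99/23). Reduce: 99 ≡ 7 (mod 23). Now have (7/23).
Both 7 ≡ 3 and 23 ≡ 3 (mod 4), so reciprocity gives (7/23) = -(23/7). Reduce: 23 ≡ 2 (mod 7). Now have -(2/7).
Factor out 2: 2 = 2. Since 7 ≡ 7 (mod 8), (2/7) = +1. Now have -(1/7).
(1/7) = 1. Collecting the sign factors: -1.
Product: (1)·(-1) = -1.

-1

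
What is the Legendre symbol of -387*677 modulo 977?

-1

By multiplicativity, (-387·677/977) = (-387/977)·(677/977).
First factor (-387/977):
(-387/977)
  = (590/977)    [-387 ≡ 590 mod 977]
  = (295/977)    [977 ≡ 1 mod 8 ⇒ (2/977) = +1]
  = (977/295)    [QR: 977 ≡ 1 mod 4, sign kept]
  = (92/295)    [977 ≡ 92 mod 295]
  = (23/295)    [295 ≡ 7 mod 8 ⇒ (2/295)^2 = +1]
  = -(295/23)    [QR: both ≡ 3 mod 4, sign flips]
  = -(19/23)    [295 ≡ 19 mod 23]
  = (23/19)    [QR: both ≡ 3 mod 4, sign flips]
  = (4/19)    [23 ≡ 4 mod 19]
  = (1/19)    [19 ≡ 3 mod 8 ⇒ (2/19)^2 = +1]
  = 1    [(1/19) = 1]
Second factor (677/977):
(677/977)
  = (977/677)    [QR: 677 ≡ 1 mod 4, sign kept]
  = (300/677)    [977 ≡ 300 mod 677]
  = (75/677)    [677 ≡ 5 mod 8 ⇒ (2/677)^2 = +1]
  = (677/75)    [QR: 677 ≡ 1 mod 4, sign kept]
  = (2/75)    [677 ≡ 2 mod 75]
  = -(1/75)    [75 ≡ 3 mod 8 ⇒ (2/75) = -1]
  = -1    [(1/75) = 1]
Product: (1)·(-1) = -1.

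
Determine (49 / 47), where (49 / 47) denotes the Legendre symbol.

1

(49 / 47)
  = (2 / 47)    [49 ≡ 2 mod 47]
  = (1 / 47)    [47 ≡ 7 mod 8 ⇒ (2 / 47) = +1]
  = 1    [(1 / 47) = 1]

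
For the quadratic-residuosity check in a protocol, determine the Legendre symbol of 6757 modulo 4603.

Reduce the numerator: 6757 ≡ 2154 (mod 4603), so (6757|4603) = (2154|4603).
Factor out 2: 2154 = 2·1077. Since 4603 ≡ 3 (mod 8), (2|4603) = -1. Now have -(1077|4603).
1077 ≡ 1 (mod 4), so quadratic reciprocity gives (1077|4603) = (4603|1077). Reduce: 4603 ≡ 295 (mod 1077). Now have -(295|1077).
1077 ≡ 1 (mod 4), so quadratic reciprocity gives (295|1077) = (1077|295). Reduce: 1077 ≡ 192 (mod 295). Now have -(192|295).
Factor out 2: 192 = 2^6·3. Since 295 ≡ 7 (mod 8), (2|295) = +1, and (2|295)^6 = +1. Now have -(3|295).
Both 3 ≡ 3 and 295 ≡ 3 (mod 4), so reciprocity gives (3|295) = -(295|3). Reduce: 295 ≡ 1 (mod 3). Now have (1|3).
(1|3) = 1. Collecting the sign factors: 1.

1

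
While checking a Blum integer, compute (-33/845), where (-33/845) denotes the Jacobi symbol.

(-33/845)
  = (812/845)    [-33 ≡ 812 mod 845]
  = (203/845)    [845 ≡ 5 mod 8 ⇒ (2/845)^2 = +1]
  = (845/203)    [QR: 845 ≡ 1 mod 4, sign kept]
  = (33/203)    [845 ≡ 33 mod 203]
  = (203/33)    [QR: 33 ≡ 1 mod 4, sign kept]
  = (5/33)    [203 ≡ 5 mod 33]
  = (33/5)    [QR: 5 ≡ 1 mod 4, sign kept]
  = (3/5)    [33 ≡ 3 mod 5]
  = (5/3)    [QR: 5 ≡ 1 mod 4, sign kept]
  = (2/3)    [5 ≡ 2 mod 3]
  = -(1/3)    [3 ≡ 3 mod 8 ⇒ (2/3) = -1]
  = -1    [(1/3) = 1]

-1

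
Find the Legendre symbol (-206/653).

1

(-206/653)
  = (206/653)    [653 ≡ 1 mod 4 ⇒ (-1/653) = +1]
  = -(103/653)    [653 ≡ 5 mod 8 ⇒ (2/653) = -1]
  = -(653/103)    [QR: 653 ≡ 1 mod 4, sign kept]
  = -(35/103)    [653 ≡ 35 mod 103]
  = (103/35)    [QR: both ≡ 3 mod 4, sign flips]
  = (33/35)    [103 ≡ 33 mod 35]
  = (35/33)    [QR: 33 ≡ 1 mod 4, sign kept]
  = (2/33)    [35 ≡ 2 mod 33]
  = (1/33)    [33 ≡ 1 mod 8 ⇒ (2/33) = +1]
  = 1    [(1/33) = 1]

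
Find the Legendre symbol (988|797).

(988|797)
  = (191|797)    [988 ≡ 191 mod 797]
  = (797|191)    [QR: 797 ≡ 1 mod 4, sign kept]
  = (33|191)    [797 ≡ 33 mod 191]
  = (191|33)    [QR: 33 ≡ 1 mod 4, sign kept]
  = (26|33)    [191 ≡ 26 mod 33]
  = (13|33)    [33 ≡ 1 mod 8 ⇒ (2|33) = +1]
  = (33|13)    [QR: 13 ≡ 1 mod 4, sign kept]
  = (7|13)    [33 ≡ 7 mod 13]
  = (13|7)    [QR: 13 ≡ 1 mod 4, sign kept]
  = (6|7)    [13 ≡ 6 mod 7]
  = (3|7)    [7 ≡ 7 mod 8 ⇒ (2|7) = +1]
  = -(7|3)    [QR: both ≡ 3 mod 4, sign flips]
  = -(1|3)    [7 ≡ 1 mod 3]
  = -1    [(1|3) = 1]

-1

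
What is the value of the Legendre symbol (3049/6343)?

3049 ≡ 1 (mod 4), so quadratic reciprocity gives (3049/6343) = (6343/3049). Reduce: 6343 ≡ 245 (mod 3049). Now have (245/3049).
245 ≡ 1 (mod 4), so quadratic reciprocity gives (245/3049) = (3049/245). Reduce: 3049 ≡ 109 (mod 245). Now have (109/245).
109 ≡ 1 (mod 4), so quadratic reciprocity gives (109/245) = (245/109). Reduce: 245 ≡ 27 (mod 109). Now have (27/109).
109 ≡ 1 (mod 4), so quadratic reciprocity gives (27/109) = (109/27). Reduce: 109 ≡ 1 (mod 27). Now have (1/27).
(1/27) = 1. Collecting the sign factors: 1.

1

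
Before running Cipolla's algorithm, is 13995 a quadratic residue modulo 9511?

Reduce the numerator: 13995 ≡ 4484 (mod 9511), so (13995/9511) = (4484/9511).
Factor out 2: 4484 = 2^2·1121. Since 9511 ≡ 7 (mod 8), (2/9511) = +1, and (2/9511)^2 = +1. Now have (1121/9511).
1121 ≡ 1 (mod 4), so quadratic reciprocity gives (1121/9511) = (9511/1121). Reduce: 9511 ≡ 543 (mod 1121). Now have (543/1121).
1121 ≡ 1 (mod 4), so quadratic reciprocity gives (543/1121) = (1121/543). Reduce: 1121 ≡ 35 (mod 543). Now have (35/543).
Both 35 ≡ 3 and 543 ≡ 3 (mod 4), so reciprocity gives (35/543) = -(543/35). Reduce: 543 ≡ 18 (mod 35). Now have -(18/35).
Factor out 2: 18 = 2·9. Since 35 ≡ 3 (mod 8), (2/35) = -1. Now have (9/35).
9 ≡ 1 (mod 4), so quadratic reciprocity gives (9/35) = (35/9). Reduce: 35 ≡ 8 (mod 9). Now have (8/9).
Factor out 2: 8 = 2^3. Since 9 ≡ 1 (mod 8), (2/9) = +1, and (2/9)^3 = +1. Now have (1/9).
(1/9) = 1. Collecting the sign factors: 1.
The Legendre symbol is 1, so x^2 ≡ 13995 (mod 9511) has solution.

yes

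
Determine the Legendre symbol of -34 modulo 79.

(-34 / 79)
  = -(34 / 79)    [79 ≡ 3 mod 4 ⇒ (-1 / 79) = -1]
  = -(17 / 79)    [79 ≡ 7 mod 8 ⇒ (2 / 79) = +1]
  = -(79 / 17)    [QR: 17 ≡ 1 mod 4, sign kept]
  = -(11 / 17)    [79 ≡ 11 mod 17]
  = -(17 / 11)    [QR: 17 ≡ 1 mod 4, sign kept]
  = -(6 / 11)    [17 ≡ 6 mod 11]
  = (3 / 11)    [11 ≡ 3 mod 8 ⇒ (2 / 11) = -1]
  = -(11 / 3)    [QR: both ≡ 3 mod 4, sign flips]
  = -(2 / 3)    [11 ≡ 2 mod 3]
  = (1 / 3)    [3 ≡ 3 mod 8 ⇒ (2 / 3) = -1]
  = 1    [(1 / 3) = 1]

1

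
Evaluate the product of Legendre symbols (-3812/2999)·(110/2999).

1

By multiplicativity, (-3812·110/2999) = (-3812/2999)·(110/2999).
First factor (-3812/2999):
Reduce the numerator: -3812 ≡ 2186 (mod 2999), so (-3812/2999) = (2186/2999).
Factor out 2: 2186 = 2·1093. Since 2999 ≡ 7 (mod 8), (2/2999) = +1. Now have (1093/2999).
1093 ≡ 1 (mod 4), so quadratic reciprocity gives (1093/2999) = (2999/1093). Reduce: 2999 ≡ 813 (mod 1093). Now have (813/1093).
813 ≡ 1 (mod 4), so quadratic reciprocity gives (813/1093) = (1093/813). Reduce: 1093 ≡ 280 (mod 813). Now have (280/813).
Factor out 2: 280 = 2^3·35. Since 813 ≡ 5 (mod 8), (2/813) = -1, and (2/813)^3 = -1. Now have -(35/813).
813 ≡ 1 (mod 4), so quadratic reciprocity gives (35/813) = (813/35). Reduce: 813 ≡ 8 (mod 35). Now have -(8/35).
Factor out 2: 8 = 2^3. Since 35 ≡ 3 (mod 8), (2/35) = -1, and (2/35)^3 = -1. Now have (1/35).
(1/35) = 1. Collecting the sign factors: 1.
Second factor (110/2999):
Factor out 2: 110 = 2·55. Since 2999 ≡ 7 (mod 8), (2/2999) = +1. Now have (55/2999).
Both 55 ≡ 3 and 2999 ≡ 3 (mod 4), so reciprocity gives (55/2999) = -(2999/55). Reduce: 2999 ≡ 29 (mod 55). Now have -(29/55).
29 ≡ 1 (mod 4), so quadratic reciprocity gives (29/55) = (55/29). Reduce: 55 ≡ 26 (mod 29). Now have -(26/29).
Factor out 2: 26 = 2·13. Since 29 ≡ 5 (mod 8), (2/29) = -1. Now have (13/29).
13 ≡ 1 (mod 4), so quadratic reciprocity gives (13/29) = (29/13). Reduce: 29 ≡ 3 (mod 13). Now have (3/13).
13 ≡ 1 (mod 4), so quadratic reciprocity gives (3/13) = (13/3). Reduce: 13 ≡ 1 (mod 3). Now have (1/3).
(1/3) = 1. Collecting the sign factors: 1.
Product: (1)·(1) = 1.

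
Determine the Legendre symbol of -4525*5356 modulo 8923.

-1

By multiplicativity, (-4525·5356 / 8923) = (-4525 / 8923)·(5356 / 8923).
First factor (-4525 / 8923):
(-4525 / 8923)
  = (4398 / 8923)    [-4525 ≡ 4398 mod 8923]
  = -(2199 / 8923)    [8923 ≡ 3 mod 8 ⇒ (2 / 8923) = -1]
  = (8923 / 2199)    [QR: both ≡ 3 mod 4, sign flips]
  = (127 / 2199)    [8923 ≡ 127 mod 2199]
  = -(2199 / 127)    [QR: both ≡ 3 mod 4, sign flips]
  = -(40 / 127)    [2199 ≡ 40 mod 127]
  = -(5 / 127)    [127 ≡ 7 mod 8 ⇒ (2 / 127)^3 = +1]
  = -(127 / 5)    [QR: 5 ≡ 1 mod 4, sign kept]
  = -(2 / 5)    [127 ≡ 2 mod 5]
  = (1 / 5)    [5 ≡ 5 mod 8 ⇒ (2 / 5) = -1]
  = 1    [(1 / 5) = 1]
Second factor (5356 / 8923):
(5356 / 8923)
  = (1339 / 8923)    [8923 ≡ 3 mod 8 ⇒ (2 / 8923)^2 = +1]
  = -(8923 / 1339)    [QR: both ≡ 3 mod 4, sign flips]
  = -(889 / 1339)    [8923 ≡ 889 mod 1339]
  = -(1339 / 889)    [QR: 889 ≡ 1 mod 4, sign kept]
  = -(450 / 889)    [1339 ≡ 450 mod 889]
  = -(225 / 889)    [889 ≡ 1 mod 8 ⇒ (2 / 889) = +1]
  = -(889 / 225)    [QR: 225 ≡ 1 mod 4, sign kept]
  = -(214 / 225)    [889 ≡ 214 mod 225]
  = -(107 / 225)    [225 ≡ 1 mod 8 ⇒ (2 / 225) = +1]
  = -(225 / 107)    [QR: 225 ≡ 1 mod 4, sign kept]
  = -(11 / 107)    [225 ≡ 11 mod 107]
  = (107 / 11)    [QR: both ≡ 3 mod 4, sign flips]
  = (8 / 11)    [107 ≡ 8 mod 11]
  = -(1 / 11)    [11 ≡ 3 mod 8 ⇒ (2 / 11)^3 = -1]
  = -1    [(1 / 11) = 1]
Product: (1)·(-1) = -1.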